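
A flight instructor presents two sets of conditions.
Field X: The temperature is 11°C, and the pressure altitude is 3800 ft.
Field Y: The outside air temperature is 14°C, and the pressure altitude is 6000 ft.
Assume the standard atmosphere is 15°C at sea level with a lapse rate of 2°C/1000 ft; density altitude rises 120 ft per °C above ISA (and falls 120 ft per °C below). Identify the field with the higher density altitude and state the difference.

Field Y by 3088 ft

Field X: ISA temp = 7.4°C, deviation +3.6°C, DA = 3800 + 120 × 3.6 = 4232 ft.
Field Y: ISA temp = 3°C, deviation +11°C, DA = 6000 + 120 × 11 = 7320 ft.
Field Y is higher by 7320 − 4232 = 3088 ft.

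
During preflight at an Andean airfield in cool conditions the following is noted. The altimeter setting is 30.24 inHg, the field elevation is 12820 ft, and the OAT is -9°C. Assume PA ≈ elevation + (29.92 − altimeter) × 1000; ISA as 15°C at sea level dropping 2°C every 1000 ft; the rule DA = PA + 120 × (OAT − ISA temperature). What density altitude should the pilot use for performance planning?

12620 ft

Pressure altitude = 12820 + (29.92 − 30.24) × 1000 = 12820 + (-320) = 12500 ft.
ISA temperature at 12500 ft = 15 − 2 × (12500/1000) = -10°C.
ISA deviation = -9 − (-10) = +1°C.
Density altitude = 12500 + 120 × (1) = 12620 ft.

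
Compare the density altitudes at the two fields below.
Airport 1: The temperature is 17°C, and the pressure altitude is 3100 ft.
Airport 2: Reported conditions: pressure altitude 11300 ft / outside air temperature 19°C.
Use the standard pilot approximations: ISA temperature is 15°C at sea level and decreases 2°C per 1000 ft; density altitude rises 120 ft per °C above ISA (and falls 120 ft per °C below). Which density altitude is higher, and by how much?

Airport 2 by 10408 ft

Airport 1: ISA temp = 8.8°C, deviation +8.2°C, DA = 3100 + 120 × 8.2 = 4084 ft.
Airport 2: ISA temp = -7.6°C, deviation +26.6°C, DA = 11300 + 120 × 26.6 = 14492 ft.
Airport 2 is higher by 14492 − 4084 = 10408 ft.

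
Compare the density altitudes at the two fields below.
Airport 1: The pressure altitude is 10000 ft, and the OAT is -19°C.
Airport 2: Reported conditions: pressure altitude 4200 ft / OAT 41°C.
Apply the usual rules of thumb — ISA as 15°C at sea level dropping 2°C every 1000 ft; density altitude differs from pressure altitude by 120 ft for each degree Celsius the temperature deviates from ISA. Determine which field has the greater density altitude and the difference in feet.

Airport 2 by 8 ft

Airport 1: ISA temp = -5°C, deviation -14°C, DA = 10000 + 120 × (-14) = 8320 ft.
Airport 2: ISA temp = 6.6°C, deviation +34.4°C, DA = 4200 + 120 × 34.4 = 8328 ft.
Airport 2 is higher by 8328 − 8320 = 8 ft.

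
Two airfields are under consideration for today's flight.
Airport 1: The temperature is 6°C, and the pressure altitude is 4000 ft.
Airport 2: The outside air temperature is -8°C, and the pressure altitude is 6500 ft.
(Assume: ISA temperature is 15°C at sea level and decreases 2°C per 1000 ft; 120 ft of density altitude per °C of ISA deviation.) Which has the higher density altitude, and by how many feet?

Airport 2 by 1420 ft

Airport 1: ISA temp = 7°C, deviation -1°C, DA = 4000 + 120 × (-1) = 3880 ft.
Airport 2: ISA temp = 2°C, deviation -10°C, DA = 6500 + 120 × (-10) = 5300 ft.
Airport 2 is higher by 5300 − 3880 = 1420 ft.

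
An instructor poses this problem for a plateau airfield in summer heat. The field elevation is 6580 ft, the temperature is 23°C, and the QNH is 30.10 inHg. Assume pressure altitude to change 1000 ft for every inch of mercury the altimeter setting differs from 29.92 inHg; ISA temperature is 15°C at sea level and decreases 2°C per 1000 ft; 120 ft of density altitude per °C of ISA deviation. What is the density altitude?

Pressure altitude = 6580 + (29.92 − 30.10) × 1000 = 6580 + (-180) = 6400 ft.
ISA temperature at 6400 ft = 15 − 2 × (6400/1000) = 2.2°C.
ISA deviation = 23 − 2.2 = +20.8°C.
Density altitude = 6400 + 120 × (20.8) = 8896 ft.

8896 ft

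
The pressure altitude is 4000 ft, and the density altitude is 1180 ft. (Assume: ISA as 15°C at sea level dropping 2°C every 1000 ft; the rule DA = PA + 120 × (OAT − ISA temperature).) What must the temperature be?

-16.5°C

Density altitude − pressure altitude = 1180 − 4000 = -2820 ft.
At 120 ft/°C that is an ISA deviation of -2820/120 = -23.5°C.
ISA temperature at 4000 ft = 15 − 2 × (4000/1000) = 7°C.
OAT = ISA + deviation = 7 + (-23.5) = -16.5°C.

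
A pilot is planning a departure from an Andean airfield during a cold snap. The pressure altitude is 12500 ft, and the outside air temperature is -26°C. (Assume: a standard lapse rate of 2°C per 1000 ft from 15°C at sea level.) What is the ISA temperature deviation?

ISA temperature at 12500 ft = 15 − 2 × (12500/1000) = -10°C.
Deviation = OAT − ISA = -26 − (-10) = -16°C.

ISA-16°C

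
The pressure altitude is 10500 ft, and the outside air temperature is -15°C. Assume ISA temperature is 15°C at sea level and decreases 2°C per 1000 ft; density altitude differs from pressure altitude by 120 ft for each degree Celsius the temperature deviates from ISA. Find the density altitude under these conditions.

9420 ft

ISA temperature at 10500 ft = 15 − 2 × (10500/1000) = -6°C.
ISA deviation = -15 − (-6) = -9°C.
Density altitude = 10500 + 120 × (-9) = 10500 + (-1080) = 9420 ft.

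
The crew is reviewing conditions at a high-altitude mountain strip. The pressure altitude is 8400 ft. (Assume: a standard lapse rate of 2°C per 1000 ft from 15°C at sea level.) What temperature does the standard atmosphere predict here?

-1.8°C

ISA temperature = 15 − 2 × (8400/1000) = 15 − 16.8 = -1.8°C.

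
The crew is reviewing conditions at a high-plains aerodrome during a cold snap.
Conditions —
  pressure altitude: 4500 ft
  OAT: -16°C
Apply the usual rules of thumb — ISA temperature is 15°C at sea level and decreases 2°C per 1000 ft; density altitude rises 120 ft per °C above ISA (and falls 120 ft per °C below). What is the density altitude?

1860 ft

ISA temperature at 4500 ft = 15 − 2 × (4500/1000) = 6°C.
ISA deviation = -16 − 6 = -22°C.
Density altitude = 4500 + 120 × (-22) = 4500 + (-2640) = 1860 ft.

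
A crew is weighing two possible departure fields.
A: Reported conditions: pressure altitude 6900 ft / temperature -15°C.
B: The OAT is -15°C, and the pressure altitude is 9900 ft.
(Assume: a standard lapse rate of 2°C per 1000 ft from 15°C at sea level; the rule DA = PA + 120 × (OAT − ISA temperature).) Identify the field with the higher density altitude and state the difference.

A: ISA temp = 1.2°C, deviation -16.2°C, DA = 6900 + 120 × (-16.2) = 4956 ft.
B: ISA temp = -4.8°C, deviation -10.2°C, DA = 9900 + 120 × (-10.2) = 8676 ft.
B is higher by 8676 − 4956 = 3720 ft.

B by 3720 ft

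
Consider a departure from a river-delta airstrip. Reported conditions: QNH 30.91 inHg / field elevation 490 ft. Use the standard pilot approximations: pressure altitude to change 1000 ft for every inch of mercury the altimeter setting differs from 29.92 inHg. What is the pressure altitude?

Pressure correction = (29.92 − 30.91) × 1000 = -990 ft.
Pressure altitude = 490 + (-990) = -500 ft.

-500 ft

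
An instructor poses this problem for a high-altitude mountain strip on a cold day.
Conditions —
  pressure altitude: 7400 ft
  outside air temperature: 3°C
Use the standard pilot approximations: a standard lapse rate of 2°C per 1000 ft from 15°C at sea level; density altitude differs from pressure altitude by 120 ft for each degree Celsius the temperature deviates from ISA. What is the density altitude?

ISA temperature at 7400 ft = 15 − 2 × (7400/1000) = 0.2°C.
ISA deviation = 3 − 0.2 = +2.8°C.
Density altitude = 7400 + 120 × (2.8) = 7400 + (+336) = 7736 ft.

7736 ft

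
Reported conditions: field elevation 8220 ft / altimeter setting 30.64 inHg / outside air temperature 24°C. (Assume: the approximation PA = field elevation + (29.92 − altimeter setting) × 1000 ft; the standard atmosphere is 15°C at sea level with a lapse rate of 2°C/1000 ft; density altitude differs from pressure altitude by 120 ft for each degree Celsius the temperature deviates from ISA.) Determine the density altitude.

Pressure altitude = 8220 + (29.92 − 30.64) × 1000 = 8220 + (-720) = 7500 ft.
ISA temperature at 7500 ft = 15 − 2 × (7500/1000) = 0°C.
ISA deviation = 24 − 0 = +24°C.
Density altitude = 7500 + 120 × (24) = 10380 ft.

10380 ft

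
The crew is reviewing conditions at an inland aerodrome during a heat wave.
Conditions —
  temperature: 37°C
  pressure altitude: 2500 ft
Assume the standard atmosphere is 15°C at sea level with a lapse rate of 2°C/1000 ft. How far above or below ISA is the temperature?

ISA+27°C

ISA temperature at 2500 ft = 15 − 2 × (2500/1000) = 10°C.
Deviation = OAT − ISA = 37 − 10 = +27°C.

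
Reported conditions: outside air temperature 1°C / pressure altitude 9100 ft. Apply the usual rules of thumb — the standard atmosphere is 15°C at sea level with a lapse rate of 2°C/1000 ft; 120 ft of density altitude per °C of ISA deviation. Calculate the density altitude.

ISA temperature at 9100 ft = 15 − 2 × (9100/1000) = -3.2°C.
ISA deviation = 1 − (-3.2) = +4.2°C.
Density altitude = 9100 + 120 × (4.2) = 9100 + (+504) = 9604 ft.

9604 ft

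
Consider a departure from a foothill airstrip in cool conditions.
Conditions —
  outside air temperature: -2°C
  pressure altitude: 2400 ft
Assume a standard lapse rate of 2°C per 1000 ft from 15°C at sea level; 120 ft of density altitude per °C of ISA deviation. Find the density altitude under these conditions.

ISA temperature at 2400 ft = 15 − 2 × (2400/1000) = 10.2°C.
ISA deviation = -2 − 10.2 = -12.2°C.
Density altitude = 2400 + 120 × (-12.2) = 2400 + (-1464) = 936 ft.

936 ft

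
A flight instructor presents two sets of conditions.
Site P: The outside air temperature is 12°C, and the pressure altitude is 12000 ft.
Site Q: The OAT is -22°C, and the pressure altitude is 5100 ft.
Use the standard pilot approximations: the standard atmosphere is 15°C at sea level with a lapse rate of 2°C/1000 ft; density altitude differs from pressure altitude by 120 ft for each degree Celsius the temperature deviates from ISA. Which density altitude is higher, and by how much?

Site P: ISA temp = -9°C, deviation +21°C, DA = 12000 + 120 × 21 = 14520 ft.
Site Q: ISA temp = 4.8°C, deviation -26.8°C, DA = 5100 + 120 × (-26.8) = 1884 ft.
Site P is higher by 14520 − 1884 = 12636 ft.

Site P by 12636 ft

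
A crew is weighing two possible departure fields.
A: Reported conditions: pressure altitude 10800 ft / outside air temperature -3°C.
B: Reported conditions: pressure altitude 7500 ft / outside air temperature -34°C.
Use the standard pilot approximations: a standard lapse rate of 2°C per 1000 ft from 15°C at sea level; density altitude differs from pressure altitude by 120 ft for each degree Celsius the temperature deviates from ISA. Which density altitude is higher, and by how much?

A: ISA temp = -6.6°C, deviation +3.6°C, DA = 10800 + 120 × 3.6 = 11232 ft.
B: ISA temp = 0°C, deviation -34°C, DA = 7500 + 120 × (-34) = 3420 ft.
A is higher by 11232 − 3420 = 7812 ft.

A by 7812 ft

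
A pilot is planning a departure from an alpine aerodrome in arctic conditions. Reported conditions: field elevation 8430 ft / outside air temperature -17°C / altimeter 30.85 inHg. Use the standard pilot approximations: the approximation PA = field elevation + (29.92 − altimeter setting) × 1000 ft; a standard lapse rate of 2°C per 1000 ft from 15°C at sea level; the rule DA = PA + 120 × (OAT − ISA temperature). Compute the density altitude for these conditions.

Pressure altitude = 8430 + (29.92 − 30.85) × 1000 = 8430 + (-930) = 7500 ft.
ISA temperature at 7500 ft = 15 − 2 × (7500/1000) = 0°C.
ISA deviation = -17 − 0 = -17°C.
Density altitude = 7500 + 120 × (-17) = 5460 ft.

5460 ft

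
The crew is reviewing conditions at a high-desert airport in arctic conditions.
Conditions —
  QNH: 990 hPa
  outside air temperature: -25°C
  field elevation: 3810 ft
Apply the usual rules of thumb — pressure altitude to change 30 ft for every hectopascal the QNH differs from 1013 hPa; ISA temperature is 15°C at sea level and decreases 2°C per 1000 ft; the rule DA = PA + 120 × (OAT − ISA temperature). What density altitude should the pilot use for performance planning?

780 ft

Pressure altitude = 3810 + (1013 − 990) × 30 = 3810 + (+690) = 4500 ft.
ISA temperature at 4500 ft = 15 − 2 × (4500/1000) = 6°C.
ISA deviation = -25 − 6 = -31°C.
Density altitude = 4500 + 120 × (-31) = 780 ft.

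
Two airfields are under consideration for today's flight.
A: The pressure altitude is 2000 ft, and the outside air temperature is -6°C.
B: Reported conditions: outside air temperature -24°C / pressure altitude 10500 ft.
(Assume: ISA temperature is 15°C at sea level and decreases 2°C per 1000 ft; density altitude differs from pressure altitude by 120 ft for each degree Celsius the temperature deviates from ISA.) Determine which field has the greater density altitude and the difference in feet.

B by 8380 ft

A: ISA temp = 11°C, deviation -17°C, DA = 2000 + 120 × (-17) = -40 ft.
B: ISA temp = -6°C, deviation -18°C, DA = 10500 + 120 × (-18) = 8340 ft.
B is higher by 8340 − (-40) = 8380 ft.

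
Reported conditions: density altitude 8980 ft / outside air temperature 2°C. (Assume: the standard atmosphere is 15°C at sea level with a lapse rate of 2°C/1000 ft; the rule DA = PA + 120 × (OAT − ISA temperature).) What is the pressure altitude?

DA = PA + 120 × (OAT − (15 − 2·PA/1000)) = PA + 120·OAT − 1800 + 0.24·PA = 1.24·PA + 120·OAT − 1800.
So 1.24·PA = 8980 − 120 × 2 + 1800 = 10540.
PA = 10540 / 1.24 = 8500 ft.

8500 ft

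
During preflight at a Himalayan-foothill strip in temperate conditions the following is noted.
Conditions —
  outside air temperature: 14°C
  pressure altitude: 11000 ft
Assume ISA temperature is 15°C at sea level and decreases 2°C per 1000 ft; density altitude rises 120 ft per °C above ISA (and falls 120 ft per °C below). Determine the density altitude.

ISA temperature at 11000 ft = 15 − 2 × (11000/1000) = -7°C.
ISA deviation = 14 − (-7) = +21°C.
Density altitude = 11000 + 120 × (21) = 11000 + (+2520) = 13520 ft.

13520 ft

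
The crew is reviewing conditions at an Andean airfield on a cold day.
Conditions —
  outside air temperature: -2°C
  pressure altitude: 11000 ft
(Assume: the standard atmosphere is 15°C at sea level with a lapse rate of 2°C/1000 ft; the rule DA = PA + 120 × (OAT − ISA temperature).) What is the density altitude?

11600 ft

ISA temperature at 11000 ft = 15 − 2 × (11000/1000) = -7°C.
ISA deviation = -2 − (-7) = +5°C.
Density altitude = 11000 + 120 × (5) = 11000 + (+600) = 11600 ft.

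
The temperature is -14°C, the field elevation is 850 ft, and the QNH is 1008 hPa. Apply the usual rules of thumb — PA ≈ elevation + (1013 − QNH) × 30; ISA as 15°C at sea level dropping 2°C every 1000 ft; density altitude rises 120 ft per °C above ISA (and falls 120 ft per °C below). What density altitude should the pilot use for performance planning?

-2240 ft

Pressure altitude = 850 + (1013 − 1008) × 30 = 850 + (+150) = 1000 ft.
ISA temperature at 1000 ft = 15 − 2 × (1000/1000) = 13°C.
ISA deviation = -14 − 13 = -27°C.
Density altitude = 1000 + 120 × (-27) = -2240 ft.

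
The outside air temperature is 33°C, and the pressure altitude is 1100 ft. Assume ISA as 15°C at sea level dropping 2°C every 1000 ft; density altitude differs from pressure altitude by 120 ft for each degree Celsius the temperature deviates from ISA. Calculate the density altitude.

3524 ft

ISA temperature at 1100 ft = 15 − 2 × (1100/1000) = 12.8°C.
ISA deviation = 33 − 12.8 = +20.2°C.
Density altitude = 1100 + 120 × (20.2) = 1100 + (+2424) = 3524 ft.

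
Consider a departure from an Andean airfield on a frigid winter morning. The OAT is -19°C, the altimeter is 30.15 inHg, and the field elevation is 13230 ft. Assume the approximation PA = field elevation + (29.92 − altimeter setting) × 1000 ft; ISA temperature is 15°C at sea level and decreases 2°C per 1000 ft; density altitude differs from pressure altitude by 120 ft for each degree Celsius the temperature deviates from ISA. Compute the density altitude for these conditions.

Pressure altitude = 13230 + (29.92 − 30.15) × 1000 = 13230 + (-230) = 13000 ft.
ISA temperature at 13000 ft = 15 − 2 × (13000/1000) = -11°C.
ISA deviation = -19 − (-11) = -8°C.
Density altitude = 13000 + 120 × (-8) = 12040 ft.

12040 ft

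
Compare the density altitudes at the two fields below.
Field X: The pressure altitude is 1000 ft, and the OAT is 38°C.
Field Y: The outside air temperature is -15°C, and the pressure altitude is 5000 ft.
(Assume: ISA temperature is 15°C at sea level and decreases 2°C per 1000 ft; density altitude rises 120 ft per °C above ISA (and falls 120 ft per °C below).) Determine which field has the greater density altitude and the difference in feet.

Field X by 1400 ft

Field X: ISA temp = 13°C, deviation +25°C, DA = 1000 + 120 × 25 = 4000 ft.
Field Y: ISA temp = 5°C, deviation -20°C, DA = 5000 + 120 × (-20) = 2600 ft.
Field X is higher by 4000 − 2600 = 1400 ft.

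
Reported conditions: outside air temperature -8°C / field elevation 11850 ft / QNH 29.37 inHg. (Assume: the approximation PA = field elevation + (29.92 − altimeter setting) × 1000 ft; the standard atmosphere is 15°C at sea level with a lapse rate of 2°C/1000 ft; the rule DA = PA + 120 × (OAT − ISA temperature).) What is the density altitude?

12616 ft

Pressure altitude = 11850 + (29.92 − 29.37) × 1000 = 11850 + (+550) = 12400 ft.
ISA temperature at 12400 ft = 15 − 2 × (12400/1000) = -9.8°C.
ISA deviation = -8 − (-9.8) = +1.8°C.
Density altitude = 12400 + 120 × (1.8) = 12616 ft.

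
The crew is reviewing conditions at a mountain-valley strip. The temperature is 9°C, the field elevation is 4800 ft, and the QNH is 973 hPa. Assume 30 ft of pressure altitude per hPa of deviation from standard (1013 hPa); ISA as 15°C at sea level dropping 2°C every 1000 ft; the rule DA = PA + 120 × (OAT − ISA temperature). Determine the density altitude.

6720 ft

Pressure altitude = 4800 + (1013 − 973) × 30 = 4800 + (+1200) = 6000 ft.
ISA temperature at 6000 ft = 15 − 2 × (6000/1000) = 3°C.
ISA deviation = 9 − 3 = +6°C.
Density altitude = 6000 + 120 × (6) = 6720 ft.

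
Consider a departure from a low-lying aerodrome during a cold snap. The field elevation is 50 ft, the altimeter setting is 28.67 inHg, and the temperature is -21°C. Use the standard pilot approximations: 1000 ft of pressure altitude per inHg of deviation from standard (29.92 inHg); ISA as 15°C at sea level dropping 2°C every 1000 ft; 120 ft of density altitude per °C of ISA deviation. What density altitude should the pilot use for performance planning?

-2708 ft

Pressure altitude = 50 + (29.92 − 28.67) × 1000 = 50 + (+1250) = 1300 ft.
ISA temperature at 1300 ft = 15 − 2 × (1300/1000) = 12.4°C.
ISA deviation = -21 − 12.4 = -33.4°C.
Density altitude = 1300 + 120 × (-33.4) = -2708 ft.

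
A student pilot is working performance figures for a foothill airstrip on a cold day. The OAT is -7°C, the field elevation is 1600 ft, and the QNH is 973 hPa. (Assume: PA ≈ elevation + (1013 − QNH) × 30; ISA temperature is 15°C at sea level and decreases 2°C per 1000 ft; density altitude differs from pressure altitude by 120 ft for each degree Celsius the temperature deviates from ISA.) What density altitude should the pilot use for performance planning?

832 ft

Pressure altitude = 1600 + (1013 − 973) × 30 = 1600 + (+1200) = 2800 ft.
ISA temperature at 2800 ft = 15 − 2 × (2800/1000) = 9.4°C.
ISA deviation = -7 − 9.4 = -16.4°C.
Density altitude = 2800 + 120 × (-16.4) = 832 ft.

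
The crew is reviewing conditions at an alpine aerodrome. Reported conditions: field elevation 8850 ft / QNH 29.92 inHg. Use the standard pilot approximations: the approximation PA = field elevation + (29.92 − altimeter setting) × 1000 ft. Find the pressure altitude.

Pressure correction = (29.92 − 29.92) × 1000 = 0 ft.
Pressure altitude = 8850 + (0) = 8850 ft.

8850 ft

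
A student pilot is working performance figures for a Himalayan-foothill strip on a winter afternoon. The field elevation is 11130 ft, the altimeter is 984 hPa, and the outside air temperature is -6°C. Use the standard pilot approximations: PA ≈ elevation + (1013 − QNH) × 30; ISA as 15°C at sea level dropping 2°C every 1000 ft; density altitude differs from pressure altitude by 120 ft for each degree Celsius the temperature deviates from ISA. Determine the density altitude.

12360 ft

Pressure altitude = 11130 + (1013 − 984) × 30 = 11130 + (+870) = 12000 ft.
ISA temperature at 12000 ft = 15 − 2 × (12000/1000) = -9°C.
ISA deviation = -6 − (-9) = +3°C.
Density altitude = 12000 + 120 × (3) = 12360 ft.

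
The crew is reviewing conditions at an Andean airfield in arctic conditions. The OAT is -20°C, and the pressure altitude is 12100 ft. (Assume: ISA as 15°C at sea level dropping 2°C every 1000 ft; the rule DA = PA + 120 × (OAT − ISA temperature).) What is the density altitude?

10804 ft

ISA temperature at 12100 ft = 15 − 2 × (12100/1000) = -9.2°C.
ISA deviation = -20 − (-9.2) = -10.8°C.
Density altitude = 12100 + 120 × (-10.8) = 12100 + (-1296) = 10804 ft.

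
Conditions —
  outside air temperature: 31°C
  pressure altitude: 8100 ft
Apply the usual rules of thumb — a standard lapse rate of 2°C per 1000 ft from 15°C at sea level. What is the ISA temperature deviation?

ISA+32.2°C

ISA temperature at 8100 ft = 15 − 2 × (8100/1000) = -1.2°C.
Deviation = OAT − ISA = 31 − (-1.2) = +32.2°C.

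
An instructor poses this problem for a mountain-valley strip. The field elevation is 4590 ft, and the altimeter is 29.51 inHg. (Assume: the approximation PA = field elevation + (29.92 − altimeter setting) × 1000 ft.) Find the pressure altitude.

Pressure correction = (29.92 − 29.51) × 1000 = +410 ft.
Pressure altitude = 4590 + (+410) = 5000 ft.

5000 ft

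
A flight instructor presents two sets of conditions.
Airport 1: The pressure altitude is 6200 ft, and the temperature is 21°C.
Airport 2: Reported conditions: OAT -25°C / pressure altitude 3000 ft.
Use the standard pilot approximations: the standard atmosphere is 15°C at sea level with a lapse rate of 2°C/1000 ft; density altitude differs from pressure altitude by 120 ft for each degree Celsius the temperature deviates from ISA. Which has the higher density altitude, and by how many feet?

Airport 1 by 9488 ft

Airport 1: ISA temp = 2.6°C, deviation +18.4°C, DA = 6200 + 120 × 18.4 = 8408 ft.
Airport 2: ISA temp = 9°C, deviation -34°C, DA = 3000 + 120 × (-34) = -1080 ft.
Airport 1 is higher by 8408 − (-1080) = 9488 ft.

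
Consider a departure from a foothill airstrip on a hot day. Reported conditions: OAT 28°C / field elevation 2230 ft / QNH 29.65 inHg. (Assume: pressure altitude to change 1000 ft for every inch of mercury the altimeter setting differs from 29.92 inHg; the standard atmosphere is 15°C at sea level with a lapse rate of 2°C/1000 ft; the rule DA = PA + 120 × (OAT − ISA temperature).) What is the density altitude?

4660 ft

Pressure altitude = 2230 + (29.92 − 29.65) × 1000 = 2230 + (+270) = 2500 ft.
ISA temperature at 2500 ft = 15 − 2 × (2500/1000) = 10°C.
ISA deviation = 28 − 10 = +18°C.
Density altitude = 2500 + 120 × (18) = 4660 ft.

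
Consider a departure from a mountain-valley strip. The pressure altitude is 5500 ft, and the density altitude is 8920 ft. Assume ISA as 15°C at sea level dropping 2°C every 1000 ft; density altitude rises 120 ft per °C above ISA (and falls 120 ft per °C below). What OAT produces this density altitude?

Density altitude − pressure altitude = 8920 − 5500 = +3420 ft.
At 120 ft/°C that is an ISA deviation of 3420/120 = +28.5°C.
ISA temperature at 5500 ft = 15 − 2 × (5500/1000) = 4°C.
OAT = ISA + deviation = 4 + (+28.5) = 32.5°C.

32.5°C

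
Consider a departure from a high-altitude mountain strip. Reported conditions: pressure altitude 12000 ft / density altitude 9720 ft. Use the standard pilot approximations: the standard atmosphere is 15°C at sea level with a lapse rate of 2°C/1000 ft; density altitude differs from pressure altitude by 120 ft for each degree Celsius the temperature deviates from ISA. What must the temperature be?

Density altitude − pressure altitude = 9720 − 12000 = -2280 ft.
At 120 ft/°C that is an ISA deviation of -2280/120 = -19°C.
ISA temperature at 12000 ft = 15 − 2 × (12000/1000) = -9°C.
OAT = ISA + deviation = -9 + (-19) = -28°C.

-28°C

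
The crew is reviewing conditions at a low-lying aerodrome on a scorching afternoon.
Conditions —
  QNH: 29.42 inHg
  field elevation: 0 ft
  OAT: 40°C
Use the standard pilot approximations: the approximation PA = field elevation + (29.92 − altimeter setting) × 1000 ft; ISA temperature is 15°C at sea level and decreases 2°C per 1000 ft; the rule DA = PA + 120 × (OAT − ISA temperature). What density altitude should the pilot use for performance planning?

Pressure altitude = 0 + (29.92 − 29.42) × 1000 = 0 + (+500) = 500 ft.
ISA temperature at 500 ft = 15 − 2 × (500/1000) = 14°C.
ISA deviation = 40 − 14 = +26°C.
Density altitude = 500 + 120 × (26) = 3620 ft.

3620 ft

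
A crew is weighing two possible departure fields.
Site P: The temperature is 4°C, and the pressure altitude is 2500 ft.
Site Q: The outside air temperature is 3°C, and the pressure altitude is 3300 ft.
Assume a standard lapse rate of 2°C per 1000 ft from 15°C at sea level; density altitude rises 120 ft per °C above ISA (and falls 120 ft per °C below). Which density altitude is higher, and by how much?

Site Q by 872 ft

Site P: ISA temp = 10°C, deviation -6°C, DA = 2500 + 120 × (-6) = 1780 ft.
Site Q: ISA temp = 8.4°C, deviation -5.4°C, DA = 3300 + 120 × (-5.4) = 2652 ft.
Site Q is higher by 2652 − 1780 = 872 ft.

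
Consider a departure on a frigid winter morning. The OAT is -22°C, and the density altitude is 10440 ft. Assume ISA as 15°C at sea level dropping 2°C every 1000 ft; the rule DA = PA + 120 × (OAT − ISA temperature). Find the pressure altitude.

DA = PA + 120 × (OAT − (15 − 2·PA/1000)) = PA + 120·OAT − 1800 + 0.24·PA = 1.24·PA + 120·OAT − 1800.
So 1.24·PA = 10440 − 120 × (-22) + 1800 = 14880.
PA = 14880 / 1.24 = 12000 ft.

12000 ft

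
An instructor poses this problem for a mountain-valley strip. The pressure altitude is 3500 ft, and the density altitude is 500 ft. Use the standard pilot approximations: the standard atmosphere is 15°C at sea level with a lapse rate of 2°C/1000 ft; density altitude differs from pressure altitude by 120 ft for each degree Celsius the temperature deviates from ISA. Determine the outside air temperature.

Density altitude − pressure altitude = 500 − 3500 = -3000 ft.
At 120 ft/°C that is an ISA deviation of -3000/120 = -25°C.
ISA temperature at 3500 ft = 15 − 2 × (3500/1000) = 8°C.
OAT = ISA + deviation = 8 + (-25) = -17°C.

-17°C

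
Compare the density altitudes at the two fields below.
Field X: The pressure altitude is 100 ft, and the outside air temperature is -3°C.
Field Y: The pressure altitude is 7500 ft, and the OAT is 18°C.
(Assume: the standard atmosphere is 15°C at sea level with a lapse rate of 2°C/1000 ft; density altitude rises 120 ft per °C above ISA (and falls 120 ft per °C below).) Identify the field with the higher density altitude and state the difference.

Field X: ISA temp = 14.8°C, deviation -17.8°C, DA = 100 + 120 × (-17.8) = -2036 ft.
Field Y: ISA temp = 0°C, deviation +18°C, DA = 7500 + 120 × 18 = 9660 ft.
Field Y is higher by 9660 − (-2036) = 11696 ft.

Field Y by 11696 ft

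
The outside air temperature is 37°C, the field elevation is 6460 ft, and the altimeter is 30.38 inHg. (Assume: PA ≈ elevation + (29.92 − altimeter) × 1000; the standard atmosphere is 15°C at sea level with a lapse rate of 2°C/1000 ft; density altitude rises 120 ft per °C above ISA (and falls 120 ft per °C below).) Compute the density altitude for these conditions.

10080 ft

Pressure altitude = 6460 + (29.92 − 30.38) × 1000 = 6460 + (-460) = 6000 ft.
ISA temperature at 6000 ft = 15 − 2 × (6000/1000) = 3°C.
ISA deviation = 37 − 3 = +34°C.
Density altitude = 6000 + 120 × (34) = 10080 ft.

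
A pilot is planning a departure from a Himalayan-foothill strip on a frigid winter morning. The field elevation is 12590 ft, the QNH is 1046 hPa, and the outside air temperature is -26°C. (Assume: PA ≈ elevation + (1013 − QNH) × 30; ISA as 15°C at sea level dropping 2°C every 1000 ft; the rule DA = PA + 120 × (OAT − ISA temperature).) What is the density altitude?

9464 ft

Pressure altitude = 12590 + (1013 − 1046) × 30 = 12590 + (-990) = 11600 ft.
ISA temperature at 11600 ft = 15 − 2 × (11600/1000) = -8.2°C.
ISA deviation = -26 − (-8.2) = -17.8°C.
Density altitude = 11600 + 120 × (-17.8) = 9464 ft.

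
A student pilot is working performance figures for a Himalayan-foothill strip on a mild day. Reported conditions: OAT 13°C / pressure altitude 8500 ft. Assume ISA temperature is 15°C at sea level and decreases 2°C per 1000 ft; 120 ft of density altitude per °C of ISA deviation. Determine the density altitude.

10300 ft

ISA temperature at 8500 ft = 15 − 2 × (8500/1000) = -2°C.
ISA deviation = 13 − (-2) = +15°C.
Density altitude = 8500 + 120 × (15) = 8500 + (+1800) = 10300 ft.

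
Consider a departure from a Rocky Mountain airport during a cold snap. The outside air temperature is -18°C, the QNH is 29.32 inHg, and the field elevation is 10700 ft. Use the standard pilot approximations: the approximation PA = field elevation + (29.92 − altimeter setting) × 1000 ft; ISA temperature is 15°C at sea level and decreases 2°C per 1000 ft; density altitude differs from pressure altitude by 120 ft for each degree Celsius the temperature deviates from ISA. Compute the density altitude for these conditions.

10052 ft

Pressure altitude = 10700 + (29.92 − 29.32) × 1000 = 10700 + (+600) = 11300 ft.
ISA temperature at 11300 ft = 15 − 2 × (11300/1000) = -7.6°C.
ISA deviation = -18 − (-7.6) = -10.4°C.
Density altitude = 11300 + 120 × (-10.4) = 10052 ft.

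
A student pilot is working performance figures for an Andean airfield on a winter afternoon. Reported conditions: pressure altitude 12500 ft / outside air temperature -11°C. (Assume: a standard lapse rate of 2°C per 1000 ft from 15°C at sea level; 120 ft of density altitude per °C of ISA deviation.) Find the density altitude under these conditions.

12380 ft

ISA temperature at 12500 ft = 15 − 2 × (12500/1000) = -10°C.
ISA deviation = -11 − (-10) = -1°C.
Density altitude = 12500 + 120 × (-1) = 12500 + (-120) = 12380 ft.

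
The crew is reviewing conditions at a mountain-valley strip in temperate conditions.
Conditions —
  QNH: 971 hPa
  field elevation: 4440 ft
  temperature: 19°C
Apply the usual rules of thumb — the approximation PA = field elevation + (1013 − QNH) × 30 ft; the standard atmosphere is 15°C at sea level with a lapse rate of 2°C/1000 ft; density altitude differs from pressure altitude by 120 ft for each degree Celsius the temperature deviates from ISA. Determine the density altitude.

Pressure altitude = 4440 + (1013 − 971) × 30 = 4440 + (+1260) = 5700 ft.
ISA temperature at 5700 ft = 15 − 2 × (5700/1000) = 3.6°C.
ISA deviation = 19 − 3.6 = +15.4°C.
Density altitude = 5700 + 120 × (15.4) = 7548 ft.

7548 ft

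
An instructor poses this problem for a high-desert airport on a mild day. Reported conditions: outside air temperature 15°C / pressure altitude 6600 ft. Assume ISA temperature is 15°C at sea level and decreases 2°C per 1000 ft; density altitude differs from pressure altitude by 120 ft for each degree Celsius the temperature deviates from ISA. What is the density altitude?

8184 ft

ISA temperature at 6600 ft = 15 − 2 × (6600/1000) = 1.8°C.
ISA deviation = 15 − 1.8 = +13.2°C.
Density altitude = 6600 + 120 × (13.2) = 6600 + (+1584) = 8184 ft.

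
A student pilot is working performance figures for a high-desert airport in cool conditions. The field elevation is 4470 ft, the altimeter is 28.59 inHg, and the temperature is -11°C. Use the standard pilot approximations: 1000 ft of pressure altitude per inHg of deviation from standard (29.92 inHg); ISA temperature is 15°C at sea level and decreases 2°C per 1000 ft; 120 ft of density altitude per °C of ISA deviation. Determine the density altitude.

Pressure altitude = 4470 + (29.92 − 28.59) × 1000 = 4470 + (+1330) = 5800 ft.
ISA temperature at 5800 ft = 15 − 2 × (5800/1000) = 3.4°C.
ISA deviation = -11 − 3.4 = -14.4°C.
Density altitude = 5800 + 120 × (-14.4) = 4072 ft.

4072 ft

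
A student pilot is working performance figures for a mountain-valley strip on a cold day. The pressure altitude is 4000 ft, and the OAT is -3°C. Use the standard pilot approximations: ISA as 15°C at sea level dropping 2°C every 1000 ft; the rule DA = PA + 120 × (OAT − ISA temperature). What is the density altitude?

2800 ft

ISA temperature at 4000 ft = 15 − 2 × (4000/1000) = 7°C.
ISA deviation = -3 − 7 = -10°C.
Density altitude = 4000 + 120 × (-10) = 4000 + (-1200) = 2800 ft.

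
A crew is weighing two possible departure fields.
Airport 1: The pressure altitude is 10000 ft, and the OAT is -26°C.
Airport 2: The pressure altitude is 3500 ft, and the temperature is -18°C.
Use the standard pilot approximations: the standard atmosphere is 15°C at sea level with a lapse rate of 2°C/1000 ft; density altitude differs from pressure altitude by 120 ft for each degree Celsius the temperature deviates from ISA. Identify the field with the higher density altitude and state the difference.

Airport 1: ISA temp = -5°C, deviation -21°C, DA = 10000 + 120 × (-21) = 7480 ft.
Airport 2: ISA temp = 8°C, deviation -26°C, DA = 3500 + 120 × (-26) = 380 ft.
Airport 1 is higher by 7480 − 380 = 7100 ft.

Airport 1 by 7100 ft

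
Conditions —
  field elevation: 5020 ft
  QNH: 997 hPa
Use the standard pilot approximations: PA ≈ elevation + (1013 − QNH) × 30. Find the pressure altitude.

Pressure correction = (1013 − 997) × 30 = +480 ft.
Pressure altitude = 5020 + (+480) = 5500 ft.

5500 ft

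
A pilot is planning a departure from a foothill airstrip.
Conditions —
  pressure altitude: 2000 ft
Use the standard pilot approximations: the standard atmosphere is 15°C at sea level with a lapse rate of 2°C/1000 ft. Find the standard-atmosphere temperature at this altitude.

11°C

ISA temperature = 15 − 2 × (2000/1000) = 15 − 4 = 11°C.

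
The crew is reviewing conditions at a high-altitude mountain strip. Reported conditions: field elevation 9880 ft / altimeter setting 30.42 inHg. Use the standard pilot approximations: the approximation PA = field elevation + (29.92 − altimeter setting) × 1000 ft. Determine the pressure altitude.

9380 ft

Pressure correction = (29.92 − 30.42) × 1000 = -500 ft.
Pressure altitude = 9880 + (-500) = 9380 ft.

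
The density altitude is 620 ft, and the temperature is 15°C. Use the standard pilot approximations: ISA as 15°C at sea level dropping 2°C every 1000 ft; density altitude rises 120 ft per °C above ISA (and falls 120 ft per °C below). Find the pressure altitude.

DA = PA + 120 × (OAT − (15 − 2·PA/1000)) = PA + 120·OAT − 1800 + 0.24·PA = 1.24·PA + 120·OAT − 1800.
So 1.24·PA = 620 − 120 × 15 + 1800 = 620.
PA = 620 / 1.24 = 500 ft.

500 ft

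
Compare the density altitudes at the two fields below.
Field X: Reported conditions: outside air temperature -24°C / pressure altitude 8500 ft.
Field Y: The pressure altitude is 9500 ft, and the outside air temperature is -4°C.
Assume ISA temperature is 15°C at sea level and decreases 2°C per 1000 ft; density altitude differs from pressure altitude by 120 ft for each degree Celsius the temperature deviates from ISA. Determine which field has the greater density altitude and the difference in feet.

Field X: ISA temp = -2°C, deviation -22°C, DA = 8500 + 120 × (-22) = 5860 ft.
Field Y: ISA temp = -4°C, deviation 0°C, DA = 9500 + 120 × 0 = 9500 ft.
Field Y is higher by 9500 − 5860 = 3640 ft.

Field Y by 3640 ft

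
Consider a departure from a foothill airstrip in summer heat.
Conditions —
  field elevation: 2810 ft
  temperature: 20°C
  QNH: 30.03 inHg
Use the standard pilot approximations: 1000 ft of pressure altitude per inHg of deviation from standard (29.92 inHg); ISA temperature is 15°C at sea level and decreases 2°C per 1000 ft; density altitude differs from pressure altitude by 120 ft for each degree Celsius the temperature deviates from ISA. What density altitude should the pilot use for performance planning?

3948 ft

Pressure altitude = 2810 + (29.92 − 30.03) × 1000 = 2810 + (-110) = 2700 ft.
ISA temperature at 2700 ft = 15 − 2 × (2700/1000) = 9.6°C.
ISA deviation = 20 − 9.6 = +10.4°C.
Density altitude = 2700 + 120 × (10.4) = 3948 ft.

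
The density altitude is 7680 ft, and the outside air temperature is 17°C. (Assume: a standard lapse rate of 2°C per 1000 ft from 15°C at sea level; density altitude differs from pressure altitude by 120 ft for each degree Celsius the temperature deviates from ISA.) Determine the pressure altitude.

6000 ft

DA = PA + 120 × (OAT − (15 − 2·PA/1000)) = PA + 120·OAT − 1800 + 0.24·PA = 1.24·PA + 120·OAT − 1800.
So 1.24·PA = 7680 − 120 × 17 + 1800 = 7440.
PA = 7440 / 1.24 = 6000 ft.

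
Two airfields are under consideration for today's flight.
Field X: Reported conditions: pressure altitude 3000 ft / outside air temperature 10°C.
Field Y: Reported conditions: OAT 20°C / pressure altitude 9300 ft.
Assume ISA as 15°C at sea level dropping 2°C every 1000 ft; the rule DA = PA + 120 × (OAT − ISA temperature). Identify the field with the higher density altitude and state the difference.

Field X: ISA temp = 9°C, deviation +1°C, DA = 3000 + 120 × 1 = 3120 ft.
Field Y: ISA temp = -3.6°C, deviation +23.6°C, DA = 9300 + 120 × 23.6 = 12132 ft.
Field Y is higher by 12132 − 3120 = 9012 ft.

Field Y by 9012 ft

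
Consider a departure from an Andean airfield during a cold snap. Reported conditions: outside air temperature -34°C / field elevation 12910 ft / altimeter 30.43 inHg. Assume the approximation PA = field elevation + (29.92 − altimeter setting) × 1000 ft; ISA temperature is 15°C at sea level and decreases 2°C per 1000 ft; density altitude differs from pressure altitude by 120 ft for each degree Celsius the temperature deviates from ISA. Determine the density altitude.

Pressure altitude = 12910 + (29.92 − 30.43) × 1000 = 12910 + (-510) = 12400 ft.
ISA temperature at 12400 ft = 15 − 2 × (12400/1000) = -9.8°C.
ISA deviation = -34 − (-9.8) = -24.2°C.
Density altitude = 12400 + 120 × (-24.2) = 9496 ft.

9496 ft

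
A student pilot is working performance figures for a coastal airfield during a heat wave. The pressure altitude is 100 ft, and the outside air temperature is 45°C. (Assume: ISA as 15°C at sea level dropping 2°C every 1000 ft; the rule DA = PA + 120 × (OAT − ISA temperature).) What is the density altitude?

ISA temperature at 100 ft = 15 − 2 × (100/1000) = 14.8°C.
ISA deviation = 45 − 14.8 = +30.2°C.
Density altitude = 100 + 120 × (30.2) = 100 + (+3624) = 3724 ft.

3724 ft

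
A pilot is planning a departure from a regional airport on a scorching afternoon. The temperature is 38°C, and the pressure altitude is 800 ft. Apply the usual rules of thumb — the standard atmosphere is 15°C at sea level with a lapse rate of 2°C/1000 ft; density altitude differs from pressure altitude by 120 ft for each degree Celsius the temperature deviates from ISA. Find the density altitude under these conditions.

3752 ft

ISA temperature at 800 ft = 15 − 2 × (800/1000) = 13.4°C.
ISA deviation = 38 − 13.4 = +24.6°C.
Density altitude = 800 + 120 × (24.6) = 800 + (+2952) = 3752 ft.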